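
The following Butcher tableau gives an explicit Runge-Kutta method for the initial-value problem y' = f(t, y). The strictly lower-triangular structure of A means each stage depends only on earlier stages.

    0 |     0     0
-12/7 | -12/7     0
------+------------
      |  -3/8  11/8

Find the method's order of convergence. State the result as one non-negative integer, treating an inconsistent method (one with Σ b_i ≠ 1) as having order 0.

b = (-3/8, 11/8)
c = (0, -12/7)
Σ b_i: (-3/8)·1 + 11/8·1 = 1 ✓
b·c: 11/8·(-12/7) = -33/14 ≠ 1/2 ⇒ order 1.

1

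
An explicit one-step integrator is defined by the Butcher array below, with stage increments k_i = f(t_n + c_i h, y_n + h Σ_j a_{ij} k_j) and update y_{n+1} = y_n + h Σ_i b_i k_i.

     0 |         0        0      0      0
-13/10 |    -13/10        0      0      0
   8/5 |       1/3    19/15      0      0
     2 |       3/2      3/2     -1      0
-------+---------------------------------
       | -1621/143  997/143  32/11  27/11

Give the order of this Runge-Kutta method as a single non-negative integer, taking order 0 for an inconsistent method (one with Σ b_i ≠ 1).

b = (-1621/143, 997/143, 32/11, 27/11)
c = (0, -13/10, 8/5, 2)
Ac = (0, 0, -247/150, -71/20)
Σ b_i: (-1621/143)·1 + 997/143·1 + 32/11·1 + 27/11·1 = 1 ✓
b·c: 997/143·(-13/10) + 32/11·8/5 + 27/11·2 = 1/2 ✓
b·c²: 997/143·169/100 + 32/11·64/25 + 27/11·4 = 31953/1100 ≠ 1/3 ⇒ order 2.
b·Ac: 32/11·(-247/150) + 27/11·(-71/20) = -44563/3300 ≠ 1/6

2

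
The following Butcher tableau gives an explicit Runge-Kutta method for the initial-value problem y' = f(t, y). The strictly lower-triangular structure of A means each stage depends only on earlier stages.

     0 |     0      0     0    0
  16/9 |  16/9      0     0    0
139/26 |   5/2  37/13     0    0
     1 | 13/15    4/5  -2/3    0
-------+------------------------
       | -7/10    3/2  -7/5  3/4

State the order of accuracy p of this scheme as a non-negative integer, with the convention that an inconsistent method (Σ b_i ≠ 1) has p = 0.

b = (-7/10, 3/2, -7/5, 3/4)
c = (0, 16/9, 139/26, 1)
Ac = (0, 0, 592/117, -1253/585)
Σ b_i: (-7/10)·1 + 3/2·1 + (-7/5)·1 + 3/4·1 = 3/20 ≠ 1 ⇒ order 0.

0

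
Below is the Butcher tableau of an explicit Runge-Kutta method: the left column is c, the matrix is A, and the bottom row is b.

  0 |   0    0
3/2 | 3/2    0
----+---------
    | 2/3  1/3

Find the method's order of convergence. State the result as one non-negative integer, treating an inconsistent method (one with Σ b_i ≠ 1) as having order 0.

b = (2/3, 1/3)
c = (0, 3/2)
Σ b_i: 2/3·1 + 1/3·1 = 1 ✓
b·c: 1/3·3/2 = 1/2 ✓; 2 stages ⇒ order 2.

2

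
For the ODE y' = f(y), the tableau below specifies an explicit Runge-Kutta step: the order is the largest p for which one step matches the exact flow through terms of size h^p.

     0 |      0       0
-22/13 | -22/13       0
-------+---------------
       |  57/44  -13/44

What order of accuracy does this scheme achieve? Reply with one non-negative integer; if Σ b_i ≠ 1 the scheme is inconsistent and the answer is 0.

b = (57/44, -13/44)
c = (0, -22/13)
Σ b_i: 57/44·1 + (-13/44)·1 = 1 ✓
b·c: (-13/44)·(-22/13) = 1/2 ✓; 2 stages ⇒ order 2.

2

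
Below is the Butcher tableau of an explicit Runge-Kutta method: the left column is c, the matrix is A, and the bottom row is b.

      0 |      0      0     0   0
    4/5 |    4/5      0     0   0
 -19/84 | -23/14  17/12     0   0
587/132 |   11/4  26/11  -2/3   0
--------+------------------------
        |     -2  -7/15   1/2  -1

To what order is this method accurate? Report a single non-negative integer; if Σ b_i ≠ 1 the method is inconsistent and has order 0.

0

b = (-2, -7/15, 1/2, -1)
c = (0, 4/5, -19/84, 587/132)
Ac = (0, 0, 17/15, 14149/6930)
Σ b_i: (-2)·1 + (-7/15)·1 + 1/2·1 + (-1)·1 = -89/30 ≠ 1 ⇒ order 0.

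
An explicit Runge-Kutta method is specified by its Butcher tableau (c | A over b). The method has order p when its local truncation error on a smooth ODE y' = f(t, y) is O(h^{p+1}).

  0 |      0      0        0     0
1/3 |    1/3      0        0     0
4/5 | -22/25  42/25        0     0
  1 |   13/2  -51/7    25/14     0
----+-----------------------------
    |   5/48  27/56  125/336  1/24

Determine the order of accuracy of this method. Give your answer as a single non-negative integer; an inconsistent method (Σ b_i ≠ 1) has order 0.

4

b = (5/48, 27/56, 125/336, 1/24)
c = (0, 1/3, 4/5, 1)
Ac = (0, 0, 14/25, -1)
Σ b_i: 5/48·1 + 27/56·1 + 125/336·1 + 1/24·1 = 1 ✓
b·c: 27/56·1/3 + 125/336·4/5 + 1/24·1 = 1/2 ✓
b·c²: 27/56·1/9 + 125/336·16/25 + 1/24·1 = 1/3 ✓
b·Ac: 125/336·14/25 + 1/24·(-1) = 1/6 ✓
b·c³: 27/56·1/27 + 125/336·64/125 + 1/24·1 = 1/4 ✓
b·(c∘Ac): 125/336·56/125 + 1/24·(-1) = 1/8 ✓
b·Ac²: 125/336·14/75 + 1/24·1/3 = 1/12 ✓
b·A²c: 1/24·1 = 1/24 ✓; 4 stages ⇒ order 4.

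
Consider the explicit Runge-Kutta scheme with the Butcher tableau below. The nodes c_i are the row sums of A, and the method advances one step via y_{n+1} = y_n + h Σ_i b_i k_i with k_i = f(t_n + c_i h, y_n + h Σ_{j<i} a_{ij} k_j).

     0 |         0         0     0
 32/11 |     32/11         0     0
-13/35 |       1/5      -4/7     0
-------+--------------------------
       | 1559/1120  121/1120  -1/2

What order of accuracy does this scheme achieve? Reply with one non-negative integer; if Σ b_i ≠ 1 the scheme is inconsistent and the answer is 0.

2

b = (1559/1120, 121/1120, -1/2)
c = (0, 32/11, -13/35)
Ac = (0, 0, -128/77)
Σ b_i: 1559/1120·1 + 121/1120·1 + (-1/2)·1 = 1 ✓
b·c: 121/1120·32/11 + (-1/2)·(-13/35) = 1/2 ✓
b·c²: 121/1120·1024/121 + (-1/2)·169/1225 = 2071/2450 ≠ 1/3 ⇒ order 2.
b·Ac: (-1/2)·(-128/77) = 64/77 ≠ 1/6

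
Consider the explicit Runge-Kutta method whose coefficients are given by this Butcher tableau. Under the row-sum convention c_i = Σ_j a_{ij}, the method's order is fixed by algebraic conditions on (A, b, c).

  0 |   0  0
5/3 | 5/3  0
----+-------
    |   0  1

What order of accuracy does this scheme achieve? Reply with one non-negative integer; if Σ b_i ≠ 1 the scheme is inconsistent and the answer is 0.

1

b = (0, 1)
c = (0, 5/3)
Σ b_i: 1·1 = 1 ✓
b·c: 1·5/3 = 5/3 ≠ 1/2 ⇒ order 1.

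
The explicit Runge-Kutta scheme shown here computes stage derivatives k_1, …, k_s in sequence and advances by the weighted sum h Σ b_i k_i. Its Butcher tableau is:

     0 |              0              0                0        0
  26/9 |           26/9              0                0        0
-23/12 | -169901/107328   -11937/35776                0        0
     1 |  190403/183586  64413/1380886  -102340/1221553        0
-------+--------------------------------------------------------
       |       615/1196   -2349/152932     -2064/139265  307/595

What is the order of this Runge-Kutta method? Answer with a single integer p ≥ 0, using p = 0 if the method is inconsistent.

4

b = (615/1196, -2349/152932, -2064/139265, 307/595)
c = (0, 26/9, -23/12, 1)
Ac = (0, 0, -3979/4128, 272/921)
Σ b_i: 615/1196·1 + (-2349/152932)·1 + (-2064/139265)·1 + 307/595·1 = 1 ✓
b·c: (-2349/152932)·26/9 + (-2064/139265)·(-23/12) + 307/595·1 = 1/2 ✓
b·c²: (-2349/152932)·676/81 + (-2064/139265)·529/144 + 307/595·1 = 1/3 ✓
b·Ac: (-2064/139265)·(-3979/4128) + 307/595·272/921 = 1/6 ✓
b·c³: (-2349/152932)·17576/729 + (-2064/139265)·(-12167/1728) + 307/595·1 = 1/4 ✓
b·(c∘Ac): (-2064/139265)·91517/49536 + 307/595·272/921 = 1/8 ✓
b·Ac²: (-2064/139265)·(-51727/18576) + 307/595·901/11052 = 1/12 ✓
b·A²c: 307/595·595/7368 = 1/24 ✓; 4 stages ⇒ order 4.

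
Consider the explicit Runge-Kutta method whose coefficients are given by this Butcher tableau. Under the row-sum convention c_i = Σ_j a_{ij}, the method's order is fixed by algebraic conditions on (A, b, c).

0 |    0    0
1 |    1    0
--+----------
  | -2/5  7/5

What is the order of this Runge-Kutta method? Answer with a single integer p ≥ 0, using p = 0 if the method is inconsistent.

1

b = (-2/5, 7/5)
c = (0, 1)
Σ b_i: (-2/5)·1 + 7/5·1 = 1 ✓
b·c: 7/5·1 = 7/5 ≠ 1/2 ⇒ order 1.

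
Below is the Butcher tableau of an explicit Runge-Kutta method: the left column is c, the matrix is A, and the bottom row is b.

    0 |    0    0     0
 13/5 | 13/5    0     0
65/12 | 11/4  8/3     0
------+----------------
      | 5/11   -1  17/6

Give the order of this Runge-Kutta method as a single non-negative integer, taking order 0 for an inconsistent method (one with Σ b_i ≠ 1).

b = (5/11, -1, 17/6)
c = (0, 13/5, 65/12)
Ac = (0, 0, 104/15)
Σ b_i: 5/11·1 + (-1)·1 + 17/6·1 = 151/66 ≠ 1 ⇒ order 0.

0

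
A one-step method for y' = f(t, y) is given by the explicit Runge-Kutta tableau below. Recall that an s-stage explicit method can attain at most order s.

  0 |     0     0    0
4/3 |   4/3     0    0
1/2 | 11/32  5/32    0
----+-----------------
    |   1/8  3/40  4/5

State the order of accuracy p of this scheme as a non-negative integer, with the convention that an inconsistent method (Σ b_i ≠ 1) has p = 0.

b = (1/8, 3/40, 4/5)
c = (0, 4/3, 1/2)
Ac = (0, 0, 5/24)
Σ b_i: 1/8·1 + 3/40·1 + 4/5·1 = 1 ✓
b·c: 3/40·4/3 + 4/5·1/2 = 1/2 ✓
b·c²: 3/40·16/9 + 4/5·1/4 = 1/3 ✓
b·Ac: 4/5·5/24 = 1/6 ✓; 3 stages ⇒ order 3.

3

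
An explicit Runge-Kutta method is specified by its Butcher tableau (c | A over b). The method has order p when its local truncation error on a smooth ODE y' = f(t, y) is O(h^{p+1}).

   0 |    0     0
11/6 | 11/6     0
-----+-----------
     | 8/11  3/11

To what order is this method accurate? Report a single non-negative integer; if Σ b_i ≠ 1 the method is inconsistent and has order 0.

b = (8/11, 3/11)
c = (0, 11/6)
Σ b_i: 8/11·1 + 3/11·1 = 1 ✓
b·c: 3/11·11/6 = 1/2 ✓; 2 stages ⇒ order 2.

2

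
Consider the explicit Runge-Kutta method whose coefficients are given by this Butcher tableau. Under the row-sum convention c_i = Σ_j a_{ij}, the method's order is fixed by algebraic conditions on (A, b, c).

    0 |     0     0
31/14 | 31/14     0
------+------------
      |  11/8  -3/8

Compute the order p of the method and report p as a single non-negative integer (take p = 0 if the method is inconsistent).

b = (11/8, -3/8)
c = (0, 31/14)
Σ b_i: 11/8·1 + (-3/8)·1 = 1 ✓
b·c: (-3/8)·31/14 = -93/112 ≠ 1/2 ⇒ order 1.

1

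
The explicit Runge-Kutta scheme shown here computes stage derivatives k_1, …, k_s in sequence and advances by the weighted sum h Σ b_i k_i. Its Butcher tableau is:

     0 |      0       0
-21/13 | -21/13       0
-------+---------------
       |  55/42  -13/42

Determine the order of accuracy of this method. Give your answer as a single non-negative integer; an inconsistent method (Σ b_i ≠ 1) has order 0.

2

b = (55/42, -13/42)
c = (0, -21/13)
Σ b_i: 55/42·1 + (-13/42)·1 = 1 ✓
b·c: (-13/42)·(-21/13) = 1/2 ✓; 2 stages ⇒ order 2.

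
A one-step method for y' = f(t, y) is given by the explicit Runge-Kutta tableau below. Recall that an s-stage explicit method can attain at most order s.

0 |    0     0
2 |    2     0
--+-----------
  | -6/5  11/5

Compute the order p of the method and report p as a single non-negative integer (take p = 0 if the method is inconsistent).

b = (-6/5, 11/5)
c = (0, 2)
Σ b_i: (-6/5)·1 + 11/5·1 = 1 ✓
b·c: 11/5·2 = 22/5 ≠ 1/2 ⇒ order 1.

1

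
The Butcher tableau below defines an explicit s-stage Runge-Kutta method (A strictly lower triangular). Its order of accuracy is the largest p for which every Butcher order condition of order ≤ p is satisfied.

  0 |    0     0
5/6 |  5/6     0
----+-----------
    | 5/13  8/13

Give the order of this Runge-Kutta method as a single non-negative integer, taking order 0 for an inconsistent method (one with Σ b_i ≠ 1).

b = (5/13, 8/13)
c = (0, 5/6)
Σ b_i: 5/13·1 + 8/13·1 = 1 ✓
b·c: 8/13·5/6 = 20/39 ≠ 1/2 ⇒ order 1.

1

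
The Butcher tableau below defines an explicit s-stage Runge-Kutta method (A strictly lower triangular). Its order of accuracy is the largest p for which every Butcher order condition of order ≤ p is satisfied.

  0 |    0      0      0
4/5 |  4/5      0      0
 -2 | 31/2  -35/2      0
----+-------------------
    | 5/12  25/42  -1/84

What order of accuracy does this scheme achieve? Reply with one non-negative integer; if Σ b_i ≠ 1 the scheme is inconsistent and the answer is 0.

3

b = (5/12, 25/42, -1/84)
c = (0, 4/5, -2)
Ac = (0, 0, -14)
Σ b_i: 5/12·1 + 25/42·1 + (-1/84)·1 = 1 ✓
b·c: 25/42·4/5 + (-1/84)·(-2) = 1/2 ✓
b·c²: 25/42·16/25 + (-1/84)·4 = 1/3 ✓
b·Ac: (-1/84)·(-14) = 1/6 ✓; 3 stages ⇒ order 3.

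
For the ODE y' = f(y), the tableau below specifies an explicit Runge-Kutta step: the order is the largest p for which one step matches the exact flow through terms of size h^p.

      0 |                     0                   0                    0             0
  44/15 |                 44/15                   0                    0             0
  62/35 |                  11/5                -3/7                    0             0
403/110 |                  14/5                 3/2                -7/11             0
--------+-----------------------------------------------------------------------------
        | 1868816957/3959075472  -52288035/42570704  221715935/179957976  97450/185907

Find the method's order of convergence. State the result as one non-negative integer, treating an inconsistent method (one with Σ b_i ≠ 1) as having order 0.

b = (1868816957/3959075472, -52288035/42570704, 221715935/179957976, 97450/185907)
c = (0, 44/15, 62/35, 403/110)
Ac = (0, 0, -44/35, 36/11)
Σ b_i: 1868816957/3959075472·1 + (-52288035/42570704)·1 + 221715935/179957976·1 + 97450/185907·1 = 1 ✓
b·c: (-52288035/42570704)·44/15 + 221715935/179957976·62/35 + 97450/185907·403/110 = 1/2 ✓
b·c²: (-52288035/42570704)·1936/225 + 221715935/179957976·3844/1225 + 97450/185907·162409/12100 = 1/3 ✓
b·Ac: 221715935/179957976·(-44/35) + 97450/185907·36/11 = 1/6 ✓
b·c³: (-52288035/42570704)·85184/3375 + 221715935/179957976·238328/42875 + 97450/185907·65450827/1331000 = 27221370373/16762214700 ≠ 1/4 ⇒ order 3.
b·(c∘Ac): 221715935/179957976·(-2728/1225) + 97450/185907·7254/605 = 12848707/3628185 ≠ 1/8
b·Ac²: 221715935/179957976·(-1936/525) + 97450/185907·63004/5775 = 8141866/6926535 ≠ 1/12
b·A²c: 97450/185907·4/5 = 77960/185907 ≠ 1/24

3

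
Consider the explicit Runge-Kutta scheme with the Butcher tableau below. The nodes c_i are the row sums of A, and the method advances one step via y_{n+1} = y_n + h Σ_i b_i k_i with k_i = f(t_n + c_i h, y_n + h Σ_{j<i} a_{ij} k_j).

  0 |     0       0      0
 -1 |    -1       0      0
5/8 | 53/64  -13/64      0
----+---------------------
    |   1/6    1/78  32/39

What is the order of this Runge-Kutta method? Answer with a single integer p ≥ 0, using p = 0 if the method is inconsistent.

b = (1/6, 1/78, 32/39)
c = (0, -1, 5/8)
Ac = (0, 0, 13/64)
Σ b_i: 1/6·1 + 1/78·1 + 32/39·1 = 1 ✓
b·c: 1/78·(-1) + 32/39·5/8 = 1/2 ✓
b·c²: 1/78·1 + 32/39·25/64 = 1/3 ✓
b·Ac: 32/39·13/64 = 1/6 ✓; 3 stages ⇒ order 3.

3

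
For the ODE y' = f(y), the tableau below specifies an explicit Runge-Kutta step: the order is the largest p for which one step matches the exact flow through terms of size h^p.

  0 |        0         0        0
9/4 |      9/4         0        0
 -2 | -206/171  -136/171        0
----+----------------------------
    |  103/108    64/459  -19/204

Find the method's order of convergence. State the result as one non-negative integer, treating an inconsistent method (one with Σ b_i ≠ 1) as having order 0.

3

b = (103/108, 64/459, -19/204)
c = (0, 9/4, -2)
Ac = (0, 0, -34/19)
Σ b_i: 103/108·1 + 64/459·1 + (-19/204)·1 = 1 ✓
b·c: 64/459·9/4 + (-19/204)·(-2) = 1/2 ✓
b·c²: 64/459·81/16 + (-19/204)·4 = 1/3 ✓
b·Ac: (-19/204)·(-34/19) = 1/6 ✓; 3 stages ⇒ order 3.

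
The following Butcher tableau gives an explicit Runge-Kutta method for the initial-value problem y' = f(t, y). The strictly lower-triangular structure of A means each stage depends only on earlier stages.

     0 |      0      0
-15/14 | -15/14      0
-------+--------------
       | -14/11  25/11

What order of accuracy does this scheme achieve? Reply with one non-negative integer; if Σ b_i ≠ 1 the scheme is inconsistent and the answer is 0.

1

b = (-14/11, 25/11)
c = (0, -15/14)
Σ b_i: (-14/11)·1 + 25/11·1 = 1 ✓
b·c: 25/11·(-15/14) = -375/154 ≠ 1/2 ⇒ order 1.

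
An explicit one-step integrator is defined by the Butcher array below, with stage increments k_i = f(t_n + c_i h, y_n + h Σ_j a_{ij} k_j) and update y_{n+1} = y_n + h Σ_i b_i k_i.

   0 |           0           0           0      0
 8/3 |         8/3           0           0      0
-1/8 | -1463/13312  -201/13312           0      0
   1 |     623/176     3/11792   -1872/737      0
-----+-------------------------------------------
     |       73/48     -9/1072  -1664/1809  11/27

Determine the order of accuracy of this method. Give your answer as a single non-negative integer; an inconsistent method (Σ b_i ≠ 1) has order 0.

b = (73/48, -9/1072, -1664/1809, 11/27)
c = (0, 8/3, -1/8, 1)
Ac = (0, 0, -67/1664, 7/22)
Σ b_i: 73/48·1 + (-9/1072)·1 + (-1664/1809)·1 + 11/27·1 = 1 ✓
b·c: (-9/1072)·8/3 + (-1664/1809)·(-1/8) + 11/27·1 = 1/2 ✓
b·c²: (-9/1072)·64/9 + (-1664/1809)·1/64 + 11/27·1 = 1/3 ✓
b·Ac: (-1664/1809)·(-67/1664) + 11/27·7/22 = 1/6 ✓
b·c³: (-9/1072)·512/27 + (-1664/1809)·(-1/512) + 11/27·1 = 1/4 ✓
b·(c∘Ac): (-1664/1809)·67/13312 + 11/27·7/22 = 1/8 ✓
b·Ac²: (-1664/1809)·(-67/624) + 11/27·(-5/132) = 1/12 ✓
b·A²c: 11/27·9/88 = 1/24 ✓; 4 stages ⇒ order 4.

4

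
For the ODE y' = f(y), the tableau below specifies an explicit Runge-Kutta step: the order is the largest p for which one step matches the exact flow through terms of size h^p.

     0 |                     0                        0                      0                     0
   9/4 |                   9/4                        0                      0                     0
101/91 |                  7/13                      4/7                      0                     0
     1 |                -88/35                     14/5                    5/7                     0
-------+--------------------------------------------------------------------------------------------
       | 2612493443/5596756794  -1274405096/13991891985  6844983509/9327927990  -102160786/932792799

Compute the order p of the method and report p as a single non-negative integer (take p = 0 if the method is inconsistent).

3

b = (2612493443/5596756794, -1274405096/13991891985, 6844983509/9327927990, -102160786/932792799)
c = (0, 9/4, 101/91, 1)
Ac = (0, 0, 9/7, 45181/6370)
Σ b_i: 2612493443/5596756794·1 + (-1274405096/13991891985)·1 + 6844983509/9327927990·1 + (-102160786/932792799)·1 = 1 ✓
b·c: (-1274405096/13991891985)·9/4 + 6844983509/9327927990·101/91 + (-102160786/932792799)·1 = 1/2 ✓
b·c²: (-1274405096/13991891985)·81/16 + 6844983509/9327927990·10201/8281 + (-102160786/932792799)·1 = 1/3 ✓
b·Ac: 6844983509/9327927990·9/7 + (-102160786/932792799)·45181/6370 = 1/6 ✓
b·c³: (-1274405096/13991891985)·729/64 + 6844983509/9327927990·1030301/753571 + (-102160786/932792799)·1 = -32529223591/226357719224 ≠ 1/4 ⇒ order 3.
b·(c∘Ac): 6844983509/9327927990·909/637 + (-102160786/932792799)·45181/6370 = 504352759/1865585598 ≠ 1/8
b·Ac²: 6844983509/9327927990·81/28 + (-102160786/932792799)·34907489/2318680 = 321874872827/679073157672 ≠ 1/12
b·A²c: (-102160786/932792799)·45/49 = -31273710/310930933 ≠ 1/24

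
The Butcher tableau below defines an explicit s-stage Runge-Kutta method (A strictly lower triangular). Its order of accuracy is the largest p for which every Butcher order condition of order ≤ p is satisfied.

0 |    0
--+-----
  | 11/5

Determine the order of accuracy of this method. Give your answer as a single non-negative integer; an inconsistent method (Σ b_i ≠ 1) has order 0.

0

b = (11/5)
c = (0)
Σ b_i: 11/5·1 = 11/5 ≠ 1 ⇒ order 0.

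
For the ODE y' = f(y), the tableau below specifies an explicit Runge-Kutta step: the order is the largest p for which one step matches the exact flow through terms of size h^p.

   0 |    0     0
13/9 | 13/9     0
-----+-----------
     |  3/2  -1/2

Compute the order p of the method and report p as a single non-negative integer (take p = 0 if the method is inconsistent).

1

b = (3/2, -1/2)
c = (0, 13/9)
Σ b_i: 3/2·1 + (-1/2)·1 = 1 ✓
b·c: (-1/2)·13/9 = -13/18 ≠ 1/2 ⇒ order 1.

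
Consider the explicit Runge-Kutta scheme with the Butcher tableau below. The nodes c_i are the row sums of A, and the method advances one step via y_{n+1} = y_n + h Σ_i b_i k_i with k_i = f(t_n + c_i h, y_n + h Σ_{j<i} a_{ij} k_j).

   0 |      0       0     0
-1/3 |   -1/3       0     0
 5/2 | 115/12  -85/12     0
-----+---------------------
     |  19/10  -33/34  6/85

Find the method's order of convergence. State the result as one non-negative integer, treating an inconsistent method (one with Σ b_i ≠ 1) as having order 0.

b = (19/10, -33/34, 6/85)
c = (0, -1/3, 5/2)
Ac = (0, 0, 85/36)
Σ b_i: 19/10·1 + (-33/34)·1 + 6/85·1 = 1 ✓
b·c: (-33/34)·(-1/3) + 6/85·5/2 = 1/2 ✓
b·c²: (-33/34)·1/9 + 6/85·25/4 = 1/3 ✓
b·Ac: 6/85·85/36 = 1/6 ✓; 3 stages ⇒ order 3.

3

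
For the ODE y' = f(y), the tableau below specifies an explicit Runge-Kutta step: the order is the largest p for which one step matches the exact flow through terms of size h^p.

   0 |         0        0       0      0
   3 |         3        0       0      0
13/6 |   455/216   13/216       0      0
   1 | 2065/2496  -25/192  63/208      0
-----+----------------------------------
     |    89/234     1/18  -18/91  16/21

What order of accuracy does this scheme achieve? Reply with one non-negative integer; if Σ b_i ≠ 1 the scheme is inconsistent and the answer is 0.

4

b = (89/234, 1/18, -18/91, 16/21)
c = (0, 3, 13/6, 1)
Ac = (0, 0, 13/72, 17/64)
Σ b_i: 89/234·1 + 1/18·1 + (-18/91)·1 + 16/21·1 = 1 ✓
b·c: 1/18·3 + (-18/91)·13/6 + 16/21·1 = 1/2 ✓
b·c²: 1/18·9 + (-18/91)·169/36 + 16/21·1 = 1/3 ✓
b·Ac: (-18/91)·13/72 + 16/21·17/64 = 1/6 ✓
b·c³: 1/18·27 + (-18/91)·2197/216 + 16/21·1 = 1/4 ✓
b·(c∘Ac): (-18/91)·169/432 + 16/21·17/64 = 1/8 ✓
b·Ac²: (-18/91)·13/24 + 16/21·1/4 = 1/12 ✓
b·A²c: 16/21·7/128 = 1/24 ✓; 4 stages ⇒ order 4.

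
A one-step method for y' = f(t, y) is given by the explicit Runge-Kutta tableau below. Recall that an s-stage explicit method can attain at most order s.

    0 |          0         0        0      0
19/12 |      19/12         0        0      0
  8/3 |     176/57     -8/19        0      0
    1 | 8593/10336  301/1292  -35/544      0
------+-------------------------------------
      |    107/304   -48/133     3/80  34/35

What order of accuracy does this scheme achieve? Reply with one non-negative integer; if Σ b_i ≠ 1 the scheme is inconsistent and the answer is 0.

b = (107/304, -48/133, 3/80, 34/35)
c = (0, 19/12, 8/3, 1)
Ac = (0, 0, -2/3, 161/816)
Σ b_i: 107/304·1 + (-48/133)·1 + 3/80·1 + 34/35·1 = 1 ✓
b·c: (-48/133)·19/12 + 3/80·8/3 + 34/35·1 = 1/2 ✓
b·c²: (-48/133)·361/144 + 3/80·64/9 + 34/35·1 = 1/3 ✓
b·Ac: 3/80·(-2/3) + 34/35·161/816 = 1/6 ✓
b·c³: (-48/133)·6859/1728 + 3/80·512/27 + 34/35·1 = 1/4 ✓
b·(c∘Ac): 3/80·(-16/9) + 34/35·161/816 = 1/8 ✓
b·Ac²: 3/80·(-19/18) + 34/35·413/3264 = 1/12 ✓
b·A²c: 34/35·35/816 = 1/24 ✓; 4 stages ⇒ order 4.

4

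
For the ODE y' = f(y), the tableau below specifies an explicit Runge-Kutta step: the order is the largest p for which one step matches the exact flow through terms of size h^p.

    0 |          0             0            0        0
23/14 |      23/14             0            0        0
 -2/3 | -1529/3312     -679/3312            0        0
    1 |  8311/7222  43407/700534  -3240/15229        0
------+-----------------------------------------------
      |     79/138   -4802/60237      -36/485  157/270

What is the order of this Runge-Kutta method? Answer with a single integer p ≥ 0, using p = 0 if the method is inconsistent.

b = (79/138, -4802/60237, -36/485, 157/270)
c = (0, 23/14, -2/3, 1)
Ac = (0, 0, -97/288, 153/628)
Σ b_i: 79/138·1 + (-4802/60237)·1 + (-36/485)·1 + 157/270·1 = 1 ✓
b·c: (-4802/60237)·23/14 + (-36/485)·(-2/3) + 157/270·1 = 1/2 ✓
b·c²: (-4802/60237)·529/196 + (-36/485)·4/9 + 157/270·1 = 1/3 ✓
b·Ac: (-36/485)·(-97/288) + 157/270·153/628 = 1/6 ✓
b·c³: (-4802/60237)·12167/2744 + (-36/485)·(-8/27) + 157/270·1 = 1/4 ✓
b·(c∘Ac): (-36/485)·97/432 + 157/270·153/628 = 1/8 ✓
b·Ac²: (-36/485)·(-2231/4032) + 157/270·639/8792 = 1/12 ✓
b·A²c: 157/270·45/628 = 1/24 ✓; 4 stages ⇒ order 4.

4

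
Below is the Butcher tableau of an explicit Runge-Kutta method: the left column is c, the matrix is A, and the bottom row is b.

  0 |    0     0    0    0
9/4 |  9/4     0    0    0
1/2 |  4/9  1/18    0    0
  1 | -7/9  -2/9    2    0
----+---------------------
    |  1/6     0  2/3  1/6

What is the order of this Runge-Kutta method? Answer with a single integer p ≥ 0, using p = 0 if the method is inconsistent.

b = (1/6, 0, 2/3, 1/6)
c = (0, 9/4, 1/2, 1)
Ac = (0, 0, 1/8, 1/2)
Σ b_i: 1/6·1 + 2/3·1 + 1/6·1 = 1 ✓
b·c: 2/3·1/2 + 1/6·1 = 1/2 ✓
b·c²: 2/3·1/4 + 1/6·1 = 1/3 ✓
b·Ac: 2/3·1/8 + 1/6·1/2 = 1/6 ✓
b·c³: 2/3·1/8 + 1/6·1 = 1/4 ✓
b·(c∘Ac): 2/3·1/16 + 1/6·1/2 = 1/8 ✓
b·Ac²: 2/3·9/32 + 1/6·(-5/8) = 1/12 ✓
b·A²c: 1/6·1/4 = 1/24 ✓; 4 stages ⇒ order 4.

4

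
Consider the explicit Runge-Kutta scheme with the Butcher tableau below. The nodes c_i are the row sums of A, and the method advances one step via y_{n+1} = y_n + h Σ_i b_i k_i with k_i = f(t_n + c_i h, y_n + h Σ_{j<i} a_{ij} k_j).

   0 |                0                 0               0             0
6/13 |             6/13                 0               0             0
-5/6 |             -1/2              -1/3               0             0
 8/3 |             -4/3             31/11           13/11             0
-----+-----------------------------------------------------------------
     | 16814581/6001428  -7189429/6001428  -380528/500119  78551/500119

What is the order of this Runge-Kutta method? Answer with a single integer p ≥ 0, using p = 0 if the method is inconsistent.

b = (16814581/6001428, -7189429/6001428, -380528/500119, 78551/500119)
c = (0, 6/13, -5/6, 8/3)
Ac = (0, 0, -2/13, 271/858)
Σ b_i: 16814581/6001428·1 + (-7189429/6001428)·1 + (-380528/500119)·1 + 78551/500119·1 = 1 ✓
b·c: (-7189429/6001428)·6/13 + (-380528/500119)·(-5/6) + 78551/500119·8/3 = 1/2 ✓
b·c²: (-7189429/6001428)·36/169 + (-380528/500119)·25/36 + 78551/500119·64/9 = 1/3 ✓
b·Ac: (-380528/500119)·(-2/13) + 78551/500119·271/858 = 1/6 ✓
b·c³: (-7189429/6001428)·216/2197 + (-380528/500119)·(-125/216) + 78551/500119·512/27 = 64383920/19504641 ≠ 1/4 ⇒ order 3.
b·(c∘Ac): (-380528/500119)·5/39 + 78551/500119·1084/1287 = 2032924/58513923 ≠ 1/8
b·Ac²: (-380528/500119)·(-12/169) + 78551/500119·95101/66924 = 64884949/234055692 ≠ 1/12
b·A²c: 78551/500119·(-2/11) = -14282/500119 ≠ 1/24

3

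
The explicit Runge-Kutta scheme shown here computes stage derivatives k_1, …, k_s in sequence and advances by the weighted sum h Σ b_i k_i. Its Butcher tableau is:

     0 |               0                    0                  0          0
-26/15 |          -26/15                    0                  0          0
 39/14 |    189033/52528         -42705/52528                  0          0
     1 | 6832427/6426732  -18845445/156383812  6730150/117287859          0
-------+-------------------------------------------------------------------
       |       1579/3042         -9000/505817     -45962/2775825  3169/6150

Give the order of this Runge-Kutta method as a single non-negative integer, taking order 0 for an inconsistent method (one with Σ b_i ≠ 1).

b = (1579/3042, -9000/505817, -45962/2775825, 3169/6150)
c = (0, -26/15, 39/14, 1)
Ac = (0, 0, 37011/26264, 2337/6338)
Σ b_i: 1579/3042·1 + (-9000/505817)·1 + (-45962/2775825)·1 + 3169/6150·1 = 1 ✓
b·c: (-9000/505817)·(-26/15) + (-45962/2775825)·39/14 + 3169/6150·1 = 1/2 ✓
b·c²: (-9000/505817)·676/225 + (-45962/2775825)·1521/196 + 3169/6150·1 = 1/3 ✓
b·Ac: (-45962/2775825)·37011/26264 + 3169/6150·2337/6338 = 1/6 ✓
b·c³: (-9000/505817)·(-17576/3375) + (-45962/2775825)·59319/2744 + 3169/6150·1 = 1/4 ✓
b·(c∘Ac): (-45962/2775825)·1443429/367696 + 3169/6150·2337/6338 = 1/8 ✓
b·Ac²: (-45962/2775825)·(-160381/65660) + 3169/6150·7913/95070 = 1/12 ✓
b·A²c: 3169/6150·1025/12676 = 1/24 ✓; 4 stages ⇒ order 4.

4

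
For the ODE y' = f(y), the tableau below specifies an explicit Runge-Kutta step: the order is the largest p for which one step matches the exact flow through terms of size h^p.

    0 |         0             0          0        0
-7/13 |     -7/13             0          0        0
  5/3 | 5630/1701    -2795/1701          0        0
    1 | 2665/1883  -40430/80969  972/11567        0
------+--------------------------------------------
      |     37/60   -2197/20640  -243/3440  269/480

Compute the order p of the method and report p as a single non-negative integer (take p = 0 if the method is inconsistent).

b = (37/60, -2197/20640, -243/3440, 269/480)
c = (0, -7/13, 5/3, 1)
Ac = (0, 0, 215/243, 110/269)
Σ b_i: 37/60·1 + (-2197/20640)·1 + (-243/3440)·1 + 269/480·1 = 1 ✓
b·c: (-2197/20640)·(-7/13) + (-243/3440)·5/3 + 269/480·1 = 1/2 ✓
b·c²: (-2197/20640)·49/169 + (-243/3440)·25/9 + 269/480·1 = 1/3 ✓
b·Ac: (-243/3440)·215/243 + 269/480·110/269 = 1/6 ✓
b·c³: (-2197/20640)·(-343/2197) + (-243/3440)·125/27 + 269/480·1 = 1/4 ✓
b·(c∘Ac): (-243/3440)·1075/729 + 269/480·110/269 = 1/8 ✓
b·Ac²: (-243/3440)·(-1505/3159) + 269/480·310/3497 = 1/12 ✓
b·A²c: 269/480·20/269 = 1/24 ✓; 4 stages ⇒ order 4.

4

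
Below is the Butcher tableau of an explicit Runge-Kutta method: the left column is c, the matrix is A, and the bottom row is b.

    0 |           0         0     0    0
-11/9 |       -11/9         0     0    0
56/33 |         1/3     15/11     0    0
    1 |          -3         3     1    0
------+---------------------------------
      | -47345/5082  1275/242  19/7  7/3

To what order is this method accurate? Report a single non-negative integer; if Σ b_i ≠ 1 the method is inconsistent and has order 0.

2

b = (-47345/5082, 1275/242, 19/7, 7/3)
c = (0, -11/9, 56/33, 1)
Ac = (0, 0, -5/3, -65/33)
Σ b_i: (-47345/5082)·1 + 1275/242·1 + 19/7·1 + 7/3·1 = 1 ✓
b·c: 1275/242·(-11/9) + 19/7·56/33 + 7/3·1 = 1/2 ✓
b·c²: 1275/242·121/81 + 19/7·3136/1089 + 7/3·1 = 117743/6534 ≠ 1/3 ⇒ order 2.
b·Ac: 19/7·(-5/3) + 7/3·(-65/33) = -6320/693 ≠ 1/6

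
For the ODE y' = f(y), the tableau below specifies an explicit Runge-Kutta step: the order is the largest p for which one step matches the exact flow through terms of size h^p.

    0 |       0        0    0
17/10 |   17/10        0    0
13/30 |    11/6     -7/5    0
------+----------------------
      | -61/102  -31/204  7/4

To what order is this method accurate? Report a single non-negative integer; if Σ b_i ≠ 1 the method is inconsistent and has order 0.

b = (-61/102, -31/204, 7/4)
c = (0, 17/10, 13/30)
Ac = (0, 0, -119/50)
Σ b_i: (-61/102)·1 + (-31/204)·1 + 7/4·1 = 1 ✓
b·c: (-31/204)·17/10 + 7/4·13/30 = 1/2 ✓
b·c²: (-31/204)·289/100 + 7/4·169/900 = -199/1800 ≠ 1/3 ⇒ order 2.
b·Ac: 7/4·(-119/50) = -833/200 ≠ 1/6

2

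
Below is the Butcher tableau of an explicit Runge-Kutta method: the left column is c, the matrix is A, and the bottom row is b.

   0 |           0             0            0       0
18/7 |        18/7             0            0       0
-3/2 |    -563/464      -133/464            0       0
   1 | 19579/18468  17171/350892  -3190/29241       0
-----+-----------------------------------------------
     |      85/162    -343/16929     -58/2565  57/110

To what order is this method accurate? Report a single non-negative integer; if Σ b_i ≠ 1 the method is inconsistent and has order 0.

4

b = (85/162, -343/16929, -58/2565, 57/110)
c = (0, 18/7, -3/2, 1)
Ac = (0, 0, -171/232, 11/38)
Σ b_i: 85/162·1 + (-343/16929)·1 + (-58/2565)·1 + 57/110·1 = 1 ✓
b·c: (-343/16929)·18/7 + (-58/2565)·(-3/2) + 57/110·1 = 1/2 ✓
b·c²: (-343/16929)·324/49 + (-58/2565)·9/4 + 57/110·1 = 1/3 ✓
b·Ac: (-58/2565)·(-171/232) + 57/110·11/38 = 1/6 ✓
b·c³: (-343/16929)·5832/343 + (-58/2565)·(-27/8) + 57/110·1 = 1/4 ✓
b·(c∘Ac): (-58/2565)·513/464 + 57/110·11/38 = 1/8 ✓
b·Ac²: (-58/2565)·(-1539/812) + 57/110·187/2394 = 1/12 ✓
b·A²c: 57/110·55/684 = 1/24 ✓; 4 stages ⇒ order 4.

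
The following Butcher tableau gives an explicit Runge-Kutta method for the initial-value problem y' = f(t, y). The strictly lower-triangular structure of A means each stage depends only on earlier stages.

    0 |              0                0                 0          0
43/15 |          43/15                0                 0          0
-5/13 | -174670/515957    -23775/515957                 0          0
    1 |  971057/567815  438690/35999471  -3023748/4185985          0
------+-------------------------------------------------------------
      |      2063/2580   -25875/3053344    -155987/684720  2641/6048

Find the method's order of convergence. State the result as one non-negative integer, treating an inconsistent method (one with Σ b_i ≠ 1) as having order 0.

4

b = (2063/2580, -25875/3053344, -155987/684720, 2641/6048)
c = (0, 43/15, -5/13, 1)
Ac = (0, 0, -1585/11999, 826/2641)
Σ b_i: 2063/2580·1 + (-25875/3053344)·1 + (-155987/684720)·1 + 2641/6048·1 = 1 ✓
b·c: (-25875/3053344)·43/15 + (-155987/684720)·(-5/13) + 2641/6048·1 = 1/2 ✓
b·c²: (-25875/3053344)·1849/225 + (-155987/684720)·25/169 + 2641/6048·1 = 1/3 ✓
b·Ac: (-155987/684720)·(-1585/11999) + 2641/6048·826/2641 = 1/6 ✓
b·c³: (-25875/3053344)·79507/3375 + (-155987/684720)·(-125/2197) + 2641/6048·1 = 1/4 ✓
b·(c∘Ac): (-155987/684720)·7925/155987 + 2641/6048·826/2641 = 1/8 ✓
b·Ac²: (-155987/684720)·(-13631/35997) + 2641/6048·(-14/2085) = 1/12 ✓
b·A²c: 2641/6048·252/2641 = 1/24 ✓; 4 stages ⇒ order 4.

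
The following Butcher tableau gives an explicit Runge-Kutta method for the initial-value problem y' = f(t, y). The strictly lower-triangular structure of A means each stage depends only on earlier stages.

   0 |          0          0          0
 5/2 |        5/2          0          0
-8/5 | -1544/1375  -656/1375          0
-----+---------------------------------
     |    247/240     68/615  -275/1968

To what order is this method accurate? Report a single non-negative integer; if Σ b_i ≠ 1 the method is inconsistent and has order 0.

b = (247/240, 68/615, -275/1968)
c = (0, 5/2, -8/5)
Ac = (0, 0, -328/275)
Σ b_i: 247/240·1 + 68/615·1 + (-275/1968)·1 = 1 ✓
b·c: 68/615·5/2 + (-275/1968)·(-8/5) = 1/2 ✓
b·c²: 68/615·25/4 + (-275/1968)·64/25 = 1/3 ✓
b·Ac: (-275/1968)·(-328/275) = 1/6 ✓; 3 stages ⇒ order 3.

3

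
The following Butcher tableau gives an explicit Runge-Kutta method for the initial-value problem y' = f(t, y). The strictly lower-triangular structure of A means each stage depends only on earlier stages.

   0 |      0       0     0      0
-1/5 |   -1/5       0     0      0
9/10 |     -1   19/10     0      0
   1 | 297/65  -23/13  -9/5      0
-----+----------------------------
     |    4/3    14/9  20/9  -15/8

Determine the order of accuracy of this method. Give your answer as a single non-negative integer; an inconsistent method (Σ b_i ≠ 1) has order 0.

b = (4/3, 14/9, 20/9, -15/8)
c = (0, -1/5, 9/10, 1)
Ac = (0, 0, -19/50, -823/650)
Σ b_i: 4/3·1 + 14/9·1 + 20/9·1 + (-15/8)·1 = 233/72 ≠ 1 ⇒ order 0.

0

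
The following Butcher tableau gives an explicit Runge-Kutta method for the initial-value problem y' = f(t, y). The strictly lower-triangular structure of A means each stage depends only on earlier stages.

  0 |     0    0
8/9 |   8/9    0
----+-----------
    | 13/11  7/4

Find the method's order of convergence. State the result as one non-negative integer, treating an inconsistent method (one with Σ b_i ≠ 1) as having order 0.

b = (13/11, 7/4)
c = (0, 8/9)
Σ b_i: 13/11·1 + 7/4·1 = 129/44 ≠ 1 ⇒ order 0.

0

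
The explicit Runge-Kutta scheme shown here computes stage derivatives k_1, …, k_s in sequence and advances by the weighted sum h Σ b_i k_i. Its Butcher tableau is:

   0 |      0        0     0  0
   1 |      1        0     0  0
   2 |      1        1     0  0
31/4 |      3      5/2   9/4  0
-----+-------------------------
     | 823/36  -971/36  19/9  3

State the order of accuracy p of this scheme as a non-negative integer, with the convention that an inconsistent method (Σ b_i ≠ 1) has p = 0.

2

b = (823/36, -971/36, 19/9, 3)
c = (0, 1, 2, 31/4)
Ac = (0, 0, 1, 7)
Σ b_i: 823/36·1 + (-971/36)·1 + 19/9·1 + 3·1 = 1 ✓
b·c: (-971/36)·1 + 19/9·2 + 3·31/4 = 1/2 ✓
b·c²: (-971/36)·1 + 19/9·4 + 3·961/16 = 23279/144 ≠ 1/3 ⇒ order 2.
b·Ac: 19/9·1 + 3·7 = 208/9 ≠ 1/6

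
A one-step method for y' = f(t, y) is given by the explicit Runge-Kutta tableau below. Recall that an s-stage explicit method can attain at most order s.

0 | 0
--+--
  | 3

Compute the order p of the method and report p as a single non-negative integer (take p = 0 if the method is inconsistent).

b = (3)
c = (0)
Σ b_i: 3·1 = 3 ≠ 1 ⇒ order 0.

0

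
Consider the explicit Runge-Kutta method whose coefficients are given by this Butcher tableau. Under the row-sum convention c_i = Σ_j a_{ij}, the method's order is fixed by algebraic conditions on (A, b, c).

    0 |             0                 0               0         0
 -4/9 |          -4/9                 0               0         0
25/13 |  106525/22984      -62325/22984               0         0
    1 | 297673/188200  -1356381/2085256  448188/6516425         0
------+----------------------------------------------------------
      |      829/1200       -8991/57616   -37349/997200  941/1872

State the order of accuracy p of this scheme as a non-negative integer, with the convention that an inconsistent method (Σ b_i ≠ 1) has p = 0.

b = (829/1200, -8991/57616, -37349/997200, 941/1872)
c = (0, -4/9, 25/13, 1)
Ac = (0, 0, 6925/5746, 793/1882)
Σ b_i: 829/1200·1 + (-8991/57616)·1 + (-37349/997200)·1 + 941/1872·1 = 1 ✓
b·c: (-8991/57616)·(-4/9) + (-37349/997200)·25/13 + 941/1872·1 = 1/2 ✓
b·c²: (-8991/57616)·16/81 + (-37349/997200)·625/169 + 941/1872·1 = 1/3 ✓
b·Ac: (-37349/997200)·6925/5746 + 941/1872·793/1882 = 1/6 ✓
b·c³: (-8991/57616)·(-64/729) + (-37349/997200)·15625/2197 + 941/1872·1 = 1/4 ✓
b·(c∘Ac): (-37349/997200)·173125/74698 + 941/1872·793/1882 = 1/8 ✓
b·Ac²: (-37349/997200)·(-13850/25857) + 941/1872·1066/8469 = 1/12 ✓
b·A²c: 941/1872·78/941 = 1/24 ✓; 4 stages ⇒ order 4.

4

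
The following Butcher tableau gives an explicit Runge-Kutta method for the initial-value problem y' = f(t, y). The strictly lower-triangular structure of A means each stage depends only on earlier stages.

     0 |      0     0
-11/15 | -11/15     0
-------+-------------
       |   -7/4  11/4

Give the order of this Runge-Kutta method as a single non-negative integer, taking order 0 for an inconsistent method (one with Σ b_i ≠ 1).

1

b = (-7/4, 11/4)
c = (0, -11/15)
Σ b_i: (-7/4)·1 + 11/4·1 = 1 ✓
b·c: 11/4·(-11/15) = -121/60 ≠ 1/2 ⇒ order 1.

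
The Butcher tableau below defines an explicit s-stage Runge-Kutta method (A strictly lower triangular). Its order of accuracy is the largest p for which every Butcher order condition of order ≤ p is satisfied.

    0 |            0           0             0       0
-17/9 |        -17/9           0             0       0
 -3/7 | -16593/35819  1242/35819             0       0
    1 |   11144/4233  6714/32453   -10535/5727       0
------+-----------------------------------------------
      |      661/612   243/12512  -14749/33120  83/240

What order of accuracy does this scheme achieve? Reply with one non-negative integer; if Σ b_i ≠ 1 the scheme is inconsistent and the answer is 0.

b = (661/612, 243/12512, -14749/33120, 83/240)
c = (0, -17/9, -3/7, 1)
Ac = (0, 0, -138/2107, 33/83)
Σ b_i: 661/612·1 + 243/12512·1 + (-14749/33120)·1 + 83/240·1 = 1 ✓
b·c: 243/12512·(-17/9) + (-14749/33120)·(-3/7) + 83/240·1 = 1/2 ✓
b·c²: 243/12512·289/81 + (-14749/33120)·9/49 + 83/240·1 = 1/3 ✓
b·Ac: (-14749/33120)·(-138/2107) + 83/240·33/83 = 1/6 ✓
b·c³: 243/12512·(-4913/729) + (-14749/33120)·(-27/343) + 83/240·1 = 1/4 ✓
b·(c∘Ac): (-14749/33120)·414/14749 + 83/240·33/83 = 1/8 ✓
b·Ac²: (-14749/33120)·782/6321 + 83/240·299/747 = 1/12 ✓
b·A²c: 83/240·10/83 = 1/24 ✓; 4 stages ⇒ order 4.

4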